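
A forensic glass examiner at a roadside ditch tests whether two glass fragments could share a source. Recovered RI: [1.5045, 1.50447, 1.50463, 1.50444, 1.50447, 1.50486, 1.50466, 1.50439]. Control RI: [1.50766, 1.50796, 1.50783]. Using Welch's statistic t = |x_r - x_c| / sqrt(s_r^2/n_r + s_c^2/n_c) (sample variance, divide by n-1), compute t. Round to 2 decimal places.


Welch's t-criterion for glass RI comparison:
Recovered mean = sum / n_r = 12.03642 / 8 = 1.5045525
Control mean = sum / n_c = 4.52345 / 3 = 1.5078167
Recovered sample variance s_r^2 = 2.39357e-08
Control sample variance s_c^2 = 2.26333e-08
Welch SE (unpooled) = sqrt(s_r^2/n_r + s_c^2/n_c) = sqrt(2.99196e-09 + 7.54444e-09) = sqrt(1.05364e-08) = 0.000102647
|mean_r - mean_c| = 0.00326417
t = 0.00326417 / 0.000102647 = 31.80

31.80


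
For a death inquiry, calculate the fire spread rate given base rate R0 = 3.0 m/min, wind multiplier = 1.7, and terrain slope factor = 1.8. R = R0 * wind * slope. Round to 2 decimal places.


Fire spread rate calculation:
R = R0 * wind_factor * slope_factor
= 3.0 * 1.7 * 1.8
= 5.1 * 1.8
= 9.18 m/min

9.18


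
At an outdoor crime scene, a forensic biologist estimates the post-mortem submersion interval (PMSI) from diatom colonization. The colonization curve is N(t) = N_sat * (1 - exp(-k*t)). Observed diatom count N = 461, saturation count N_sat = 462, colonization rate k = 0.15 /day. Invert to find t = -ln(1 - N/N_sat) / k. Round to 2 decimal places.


PMSI from diatom colonization curve:
N / N_sat = 461 / 462 = 0.997835
1 - N/N_sat = 0.002165
ln(1 - N/N_sat) = -6.135335
t = -ln(1 - N/N_sat) / k = -(-6.135335) / 0.15 = 40.90 days

40.90


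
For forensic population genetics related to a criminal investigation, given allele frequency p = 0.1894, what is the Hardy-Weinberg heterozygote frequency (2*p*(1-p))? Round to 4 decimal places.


Hardy-Weinberg heterozygote frequency:
q = 1 - p = 1 - 0.1894 = 0.8106
2pq = 2 * 0.1894 * 0.8106 = 0.3071

0.3071


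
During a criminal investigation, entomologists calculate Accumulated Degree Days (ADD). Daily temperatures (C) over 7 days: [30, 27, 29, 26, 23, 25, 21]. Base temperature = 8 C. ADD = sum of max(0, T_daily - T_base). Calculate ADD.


Computing ADD day by day:
Day 1: max(0, 30 - 8) = 22
Day 2: max(0, 27 - 8) = 19
Day 3: max(0, 29 - 8) = 21
Day 4: max(0, 26 - 8) = 18
Day 5: max(0, 23 - 8) = 15
Day 6: max(0, 25 - 8) = 17
Day 7: max(0, 21 - 8) = 13
Total ADD = 125

125


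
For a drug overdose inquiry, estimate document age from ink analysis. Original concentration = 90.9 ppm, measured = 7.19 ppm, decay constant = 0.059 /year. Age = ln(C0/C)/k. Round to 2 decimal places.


Document age estimation:
C0/C = 90.9 / 7.19 = 12.642559
ln(C0/C) = 2.537069
t = 2.537069 / 0.059 = 43.00 years

43.00


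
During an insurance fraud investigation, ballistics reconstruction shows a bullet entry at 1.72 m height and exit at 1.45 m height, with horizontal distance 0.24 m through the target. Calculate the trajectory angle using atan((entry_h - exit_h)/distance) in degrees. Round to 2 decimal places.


Bullet trajectory angle:
Height difference = 1.72 - 1.45 = 0.27 m
angle = atan(0.27 / 0.24)
angle = atan(1.125)
angle = 48.37 degrees

48.37


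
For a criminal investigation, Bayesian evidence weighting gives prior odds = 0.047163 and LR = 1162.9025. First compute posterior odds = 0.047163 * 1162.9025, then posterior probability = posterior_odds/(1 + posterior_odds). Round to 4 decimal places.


Bayesian evidence evaluation:
Posterior odds = prior_odds * LR = 0.047163 * 1162.9025 = 54.84597
Posterior probability = posterior_odds / (1 + posterior_odds)
= 54.84597 / (1 + 54.84597)
= 54.84597 / 55.84597
= 0.9821

0.9821


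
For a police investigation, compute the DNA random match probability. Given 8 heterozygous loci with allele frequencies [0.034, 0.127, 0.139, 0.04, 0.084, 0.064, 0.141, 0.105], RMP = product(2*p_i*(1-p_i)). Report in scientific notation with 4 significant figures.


Computing RMP for 8 loci:
Locus 1: 2 * 0.034 * 0.966 = 0.065688
Locus 2: 2 * 0.127 * 0.873 = 0.221742
Locus 3: 2 * 0.139 * 0.861 = 0.239358
Locus 4: 2 * 0.04 * 0.96 = 0.0768
Locus 5: 2 * 0.084 * 0.916 = 0.153888
Locus 6: 2 * 0.064 * 0.936 = 0.119808
Locus 7: 2 * 0.141 * 0.859 = 0.242238
Locus 8: 2 * 0.105 * 0.895 = 0.18795
RMP = 2.248e-07

2.248e-07


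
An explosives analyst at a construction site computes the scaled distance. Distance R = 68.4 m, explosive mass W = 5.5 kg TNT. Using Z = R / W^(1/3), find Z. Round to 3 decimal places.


Scaled distance calculation:
W^(1/3) = 5.5^(1/3) = 1.765174
Z = R / W^(1/3) = 68.4 / 1.765174
Z = 38.750 m/kg^(1/3)

38.750


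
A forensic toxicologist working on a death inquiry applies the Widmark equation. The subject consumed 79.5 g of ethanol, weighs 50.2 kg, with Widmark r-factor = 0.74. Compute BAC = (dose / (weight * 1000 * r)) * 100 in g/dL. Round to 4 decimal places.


Applying the Widmark formula:
BAC = (dose_g / (body_wt * 1000 * r)) * 100
Denominator = 50.2 * 1000 * 0.74 = 37148
BAC = (79.5 / 37148) * 100
BAC = 0.2140 g/dL

0.2140


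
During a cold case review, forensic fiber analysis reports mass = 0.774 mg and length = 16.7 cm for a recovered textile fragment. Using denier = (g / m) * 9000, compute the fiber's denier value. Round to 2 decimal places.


Denier calculation:
Mass in grams = 0.774 mg / 1000 = 0.000774 g
Length in meters = 16.7 cm / 100 = 0.167 m
Linear density = mass / length = 0.000774 / 0.167 = 0.00463473 g/m
Denier = (g/m) * 9000 = 0.00463473 * 9000 = 41.71

41.71


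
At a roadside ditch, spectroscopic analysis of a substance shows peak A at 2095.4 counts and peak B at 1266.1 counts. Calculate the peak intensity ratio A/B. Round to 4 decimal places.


Spectral peak ratio:
Peak A = 2095.4 counts
Peak B = 1266.1 counts
Ratio = 2095.4 / 1266.1 = 1.6550

1.6550


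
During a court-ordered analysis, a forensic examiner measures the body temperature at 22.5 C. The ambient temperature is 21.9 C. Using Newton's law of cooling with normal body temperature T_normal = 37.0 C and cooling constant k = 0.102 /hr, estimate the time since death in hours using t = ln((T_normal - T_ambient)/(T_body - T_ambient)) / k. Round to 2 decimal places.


Using Newton's law of cooling:
t = ln((T_normal - T_ambient) / (T_body - T_ambient)) / k
T_normal - T_ambient = 15.1
T_body - T_ambient = 0.6
Ratio = 25.166667
ln(ratio) = 3.22552
t = 3.22552 / 0.102 = 31.62 hours

31.62


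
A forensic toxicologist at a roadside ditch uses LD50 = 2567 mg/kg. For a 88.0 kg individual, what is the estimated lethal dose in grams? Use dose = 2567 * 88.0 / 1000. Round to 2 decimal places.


Lethal dose calculation:
Lethal dose = LD50 * body_weight / 1000
= 2567 * 88.0 / 1000
= 225896 / 1000
= 225.90 g

225.90


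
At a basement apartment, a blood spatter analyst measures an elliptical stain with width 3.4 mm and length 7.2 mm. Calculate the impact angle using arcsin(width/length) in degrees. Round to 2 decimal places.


Blood spatter impact angle calculation:
width / length = 3.4 / 7.2 = 0.472222
angle = arcsin(0.472222)
angle = 28.18 degrees

28.18


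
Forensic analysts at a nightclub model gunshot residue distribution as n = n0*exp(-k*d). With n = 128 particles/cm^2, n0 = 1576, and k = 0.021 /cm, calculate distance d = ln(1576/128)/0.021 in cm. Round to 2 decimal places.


GSR distance calculation:
n0/n = 1576 / 128 = 12.3125
ln(n0/n) = 2.510615
d = 2.510615 / 0.021 = 119.55 cm

119.55


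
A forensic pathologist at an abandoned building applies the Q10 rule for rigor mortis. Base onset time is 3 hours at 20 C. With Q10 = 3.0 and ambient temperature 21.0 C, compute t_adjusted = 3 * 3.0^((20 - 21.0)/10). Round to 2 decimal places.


Rigor mortis time adjustment:
Exponent = (T_ref - T_actual) / 10 = (20 - 21.0) / 10 = -0.1
Q10 factor = 3.0^-0.1 = 0.89596
t_adjusted = 3 * 0.89596 = 2.69 hours

2.69


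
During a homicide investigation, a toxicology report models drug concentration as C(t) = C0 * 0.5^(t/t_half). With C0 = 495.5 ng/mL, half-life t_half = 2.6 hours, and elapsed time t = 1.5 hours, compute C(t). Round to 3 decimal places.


Drug concentration decay:
Number of half-lives = t / t_half = 1.5 / 2.6 = 0.576923
Decay factor = 0.5^0.576923 = 0.67039208
C(t) = 495.5 * 0.67039208 = 332.179 ng/mL

332.179


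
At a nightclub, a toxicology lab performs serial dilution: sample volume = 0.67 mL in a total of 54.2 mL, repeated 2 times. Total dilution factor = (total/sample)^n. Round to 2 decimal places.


Dilution factor calculation:
Single dilution = V_total / V_sample = 54.2 / 0.67 ≈ 80.895522
Number of dilutions = 2
Total DF = (54.2 / 0.67)^2 (full precision, rounded at the end) = 6544.09

6544.09


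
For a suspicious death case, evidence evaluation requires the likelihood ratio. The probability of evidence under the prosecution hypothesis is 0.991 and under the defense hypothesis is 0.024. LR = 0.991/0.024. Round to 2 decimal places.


Likelihood ratio calculation:
LR = P(E|Hp) / P(E|Hd)
LR = 0.991 / 0.024
LR = 41.29

41.29


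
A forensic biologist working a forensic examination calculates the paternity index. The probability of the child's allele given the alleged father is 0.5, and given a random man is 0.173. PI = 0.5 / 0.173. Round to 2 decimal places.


Paternity Index calculation:
PI = P(allele|father) / P(allele|random)
PI = 0.5 / 0.173
PI = 2.89

2.89


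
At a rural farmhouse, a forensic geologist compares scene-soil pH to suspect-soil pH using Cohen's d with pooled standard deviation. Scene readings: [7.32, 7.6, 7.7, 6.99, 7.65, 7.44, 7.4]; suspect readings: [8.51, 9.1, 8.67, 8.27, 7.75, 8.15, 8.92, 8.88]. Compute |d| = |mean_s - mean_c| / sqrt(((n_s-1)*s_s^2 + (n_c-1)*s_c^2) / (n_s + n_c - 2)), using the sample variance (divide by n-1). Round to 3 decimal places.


Pooled-variance Cohen's d for soil pH comparison:
Scene mean = 52.1 / 7 = 7.442857
Suspect mean = 68.25 / 8 = 8.53125
Scene sample variance s_s^2 = 0.05929
Suspect sample variance s_c^2 = 0.205698
Pooled variance = ((n_s-1)*s_s^2 + (n_c-1)*s_c^2) / (n_s + n_c - 2) = 0.138125
Pooled SD = sqrt(0.138125) = 0.371652
Mean difference = -1.088393
|d| = |-1.088393| / 0.371652 = 2.929

2.929


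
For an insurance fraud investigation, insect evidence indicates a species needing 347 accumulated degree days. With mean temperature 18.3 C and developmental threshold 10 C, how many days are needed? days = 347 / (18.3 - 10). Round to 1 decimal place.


Insect development time:
Effective temperature = avg_temp - T_base = 18.3 - 10 = 8.3 C
Days = ADD / effective_temp = 347 / 8.3 = 41.8 days

41.8


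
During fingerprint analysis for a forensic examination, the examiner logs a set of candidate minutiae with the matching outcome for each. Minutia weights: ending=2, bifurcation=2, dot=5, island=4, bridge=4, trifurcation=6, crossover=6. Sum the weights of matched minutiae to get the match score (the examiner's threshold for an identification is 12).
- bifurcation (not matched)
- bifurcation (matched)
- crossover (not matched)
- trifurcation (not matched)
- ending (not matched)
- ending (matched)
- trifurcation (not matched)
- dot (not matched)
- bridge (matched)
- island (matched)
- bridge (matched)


Weighted minutiae match score:
  bifurcation: not matched, +0
  bifurcation: matched, +2 (running total 2)
  crossover: not matched, +0
  trifurcation: not matched, +0
  ending: not matched, +0
  ending: matched, +2 (running total 4)
  trifurcation: not matched, +0
  dot: not matched, +0
  bridge: matched, +4 (running total 8)
  island: matched, +4 (running total 12)
  bridge: matched, +4 (running total 16)
Total score = 16
Threshold = 12; verdict = identification

16


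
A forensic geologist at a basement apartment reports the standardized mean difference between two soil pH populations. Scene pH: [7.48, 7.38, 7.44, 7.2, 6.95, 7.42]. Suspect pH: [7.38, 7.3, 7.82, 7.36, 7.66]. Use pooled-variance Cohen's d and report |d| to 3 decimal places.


Pooled-variance Cohen's d for soil pH comparison:
Scene mean = 43.87 / 6 = 7.311667
Suspect mean = 37.52 / 5 = 7.504
Scene sample variance s_s^2 = 0.040897
Suspect sample variance s_c^2 = 0.05048
Pooled variance = ((n_s-1)*s_s^2 + (n_c-1)*s_c^2) / (n_s + n_c - 2) = 0.045156
Pooled SD = sqrt(0.045156) = 0.212499
Mean difference = -0.192333
|d| = |-0.192333| / 0.212499 = 0.905

0.905


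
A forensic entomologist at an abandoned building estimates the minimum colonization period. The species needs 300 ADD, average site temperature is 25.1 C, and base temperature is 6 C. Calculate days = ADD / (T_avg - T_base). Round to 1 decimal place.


Insect development time:
Effective temperature = avg_temp - T_base = 25.1 - 6 = 19.1 C
Days = ADD / effective_temp = 300 / 19.1 = 15.7 days

15.7


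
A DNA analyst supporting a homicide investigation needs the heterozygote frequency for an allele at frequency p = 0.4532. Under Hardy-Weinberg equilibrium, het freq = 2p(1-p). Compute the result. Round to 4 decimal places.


Hardy-Weinberg heterozygote frequency:
q = 1 - p = 1 - 0.4532 = 0.5468
2pq = 2 * 0.4532 * 0.5468 = 0.4956

0.4956


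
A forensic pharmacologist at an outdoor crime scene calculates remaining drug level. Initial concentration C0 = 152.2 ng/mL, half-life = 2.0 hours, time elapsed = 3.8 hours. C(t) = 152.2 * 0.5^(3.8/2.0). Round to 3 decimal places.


Drug concentration decay:
Number of half-lives = t / t_half = 3.8 / 2.0 = 1.9
Decay factor = 0.5^1.9 = 0.26794337
C(t) = 152.2 * 0.26794337 = 40.781 ng/mL

40.781


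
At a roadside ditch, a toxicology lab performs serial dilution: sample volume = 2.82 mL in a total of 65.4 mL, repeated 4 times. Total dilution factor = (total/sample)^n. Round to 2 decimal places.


Dilution factor calculation:
Single dilution = V_total / V_sample = 65.4 / 2.82 ≈ 23.191489
Number of dilutions = 4
Total DF = (65.4 / 2.82)^4 (full precision, rounded at the end) = 289277.44

289277.44


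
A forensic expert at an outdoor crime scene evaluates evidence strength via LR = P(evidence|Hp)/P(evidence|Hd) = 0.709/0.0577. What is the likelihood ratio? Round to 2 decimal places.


Likelihood ratio calculation:
LR = P(E|Hp) / P(E|Hd)
LR = 0.709 / 0.0577
LR = 12.29

12.29


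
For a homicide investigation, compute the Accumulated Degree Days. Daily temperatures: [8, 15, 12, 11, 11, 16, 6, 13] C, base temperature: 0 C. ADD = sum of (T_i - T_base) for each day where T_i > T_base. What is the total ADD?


Computing ADD day by day:
Day 1: max(0, 8 - 0) = 8
Day 2: max(0, 15 - 0) = 15
Day 3: max(0, 12 - 0) = 12
Day 4: max(0, 11 - 0) = 11
Day 5: max(0, 11 - 0) = 11
Day 6: max(0, 16 - 0) = 16
Day 7: max(0, 6 - 0) = 6
Day 8: max(0, 13 - 0) = 13
Total ADD = 92

92


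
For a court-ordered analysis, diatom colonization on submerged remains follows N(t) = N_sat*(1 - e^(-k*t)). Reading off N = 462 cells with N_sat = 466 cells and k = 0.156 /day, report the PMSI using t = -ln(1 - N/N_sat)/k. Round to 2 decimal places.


PMSI from diatom colonization curve:
N / N_sat = 462 / 466 = 0.991416
1 - N/N_sat = 0.008584
ln(1 - N/N_sat) = -4.757855
t = -ln(1 - N/N_sat) / k = -(-4.757855) / 0.156 = 30.50 days

30.50


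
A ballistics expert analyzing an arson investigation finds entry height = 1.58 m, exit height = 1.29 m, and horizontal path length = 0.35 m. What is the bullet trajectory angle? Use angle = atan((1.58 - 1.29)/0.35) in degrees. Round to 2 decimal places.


Bullet trajectory angle:
Height difference = 1.58 - 1.29 = 0.29 m
angle = atan(0.29 / 0.35)
angle = atan(0.828571)
angle = 39.64 degrees

39.64


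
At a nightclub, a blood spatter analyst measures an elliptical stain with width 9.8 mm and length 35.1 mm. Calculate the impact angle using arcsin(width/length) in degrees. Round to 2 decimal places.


Blood spatter impact angle calculation:
width / length = 9.8 / 35.1 = 0.279202
angle = arcsin(0.279202)
angle = 16.21 degrees

16.21


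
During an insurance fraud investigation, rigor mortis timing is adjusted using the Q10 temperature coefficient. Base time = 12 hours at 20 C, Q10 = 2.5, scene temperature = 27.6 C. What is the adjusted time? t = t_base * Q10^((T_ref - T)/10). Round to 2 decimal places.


Rigor mortis time adjustment:
Exponent = (T_ref - T_actual) / 10 = (20 - 27.6) / 10 = -0.76
Q10 factor = 2.5^-0.76 = 0.49839
t_adjusted = 12 * 0.49839 = 5.98 hours

5.98


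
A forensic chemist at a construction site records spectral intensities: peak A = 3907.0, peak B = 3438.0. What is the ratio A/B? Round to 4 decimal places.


Spectral peak ratio:
Peak A = 3907.0 counts
Peak B = 3438.0 counts
Ratio = 3907.0 / 3438.0 = 1.1364

1.1364


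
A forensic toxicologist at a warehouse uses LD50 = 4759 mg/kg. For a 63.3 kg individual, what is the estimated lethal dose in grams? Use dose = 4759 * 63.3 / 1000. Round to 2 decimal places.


Lethal dose calculation:
Lethal dose = LD50 * body_weight / 1000
= 4759 * 63.3 / 1000
= 301244.7 / 1000
= 301.24 g

301.24


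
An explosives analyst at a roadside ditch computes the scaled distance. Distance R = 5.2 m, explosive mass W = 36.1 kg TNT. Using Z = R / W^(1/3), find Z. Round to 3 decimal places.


Scaled distance calculation:
W^(1/3) = 36.1^(1/3) = 3.304982
Z = R / W^(1/3) = 5.2 / 3.304982
Z = 1.573 m/kg^(1/3)

1.573


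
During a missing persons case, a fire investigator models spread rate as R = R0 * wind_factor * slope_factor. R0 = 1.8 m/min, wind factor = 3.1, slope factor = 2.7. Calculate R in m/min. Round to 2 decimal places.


Fire spread rate calculation:
R = R0 * wind_factor * slope_factor
= 1.8 * 3.1 * 2.7
= 5.58 * 2.7
= 15.07 m/min

15.07


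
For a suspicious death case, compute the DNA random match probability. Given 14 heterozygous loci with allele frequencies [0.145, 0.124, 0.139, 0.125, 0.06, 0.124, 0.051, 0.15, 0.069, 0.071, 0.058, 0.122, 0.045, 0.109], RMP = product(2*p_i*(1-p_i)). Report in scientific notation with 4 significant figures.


Computing RMP for 14 loci:
Locus 1: 2 * 0.145 * 0.855 = 0.24795
Locus 2: 2 * 0.124 * 0.876 = 0.217248
Locus 3: 2 * 0.139 * 0.861 = 0.239358
Locus 4: 2 * 0.125 * 0.875 = 0.21875
Locus 5: 2 * 0.06 * 0.94 = 0.1128
Locus 6: 2 * 0.124 * 0.876 = 0.217248
Locus 7: 2 * 0.051 * 0.949 = 0.096798
Locus 8: 2 * 0.15 * 0.85 = 0.255
Locus 9: 2 * 0.069 * 0.931 = 0.128478
Locus 10: 2 * 0.071 * 0.929 = 0.131918
Locus 11: 2 * 0.058 * 0.942 = 0.109272
Locus 12: 2 * 0.122 * 0.878 = 0.214232
Locus 13: 2 * 0.045 * 0.955 = 0.08595
Locus 14: 2 * 0.109 * 0.891 = 0.194238
RMP = 1.130e-11

1.130e-11


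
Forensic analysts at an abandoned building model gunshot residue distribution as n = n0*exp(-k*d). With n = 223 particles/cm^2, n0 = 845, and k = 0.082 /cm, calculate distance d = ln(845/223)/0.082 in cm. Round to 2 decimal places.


GSR distance calculation:
n0/n = 845 / 223 = 3.789238
ln(n0/n) = 1.332165
d = 1.332165 / 0.082 = 16.25 cm

16.25


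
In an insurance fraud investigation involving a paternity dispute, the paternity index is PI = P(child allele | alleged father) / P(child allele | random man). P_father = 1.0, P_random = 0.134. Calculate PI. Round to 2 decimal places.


Paternity Index calculation:
PI = P(allele|father) / P(allele|random)
PI = 1.0 / 0.134
PI = 7.46

7.46


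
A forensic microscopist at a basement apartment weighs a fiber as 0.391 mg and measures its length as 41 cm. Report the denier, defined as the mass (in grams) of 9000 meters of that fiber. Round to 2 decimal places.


Denier calculation:
Mass in grams = 0.391 mg / 1000 = 0.000391 g
Length in meters = 41 cm / 100 = 0.41 m
Linear density = mass / length = 0.000391 / 0.41 = 0.00095366 g/m
Denier = (g/m) * 9000 = 0.00095366 * 9000 = 8.58

8.58


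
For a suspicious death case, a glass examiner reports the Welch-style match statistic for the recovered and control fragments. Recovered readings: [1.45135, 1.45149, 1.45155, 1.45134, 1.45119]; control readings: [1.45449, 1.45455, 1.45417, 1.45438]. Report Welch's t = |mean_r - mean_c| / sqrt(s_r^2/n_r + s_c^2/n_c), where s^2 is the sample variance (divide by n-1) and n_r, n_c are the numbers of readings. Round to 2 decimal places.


Welch's t-criterion for glass RI comparison:
Recovered mean = sum / n_r = 7.25692 / 5 = 1.451384
Control mean = sum / n_c = 5.81759 / 4 = 1.4543975
Recovered sample variance s_r^2 = 1.988e-08
Control sample variance s_c^2 = 2.79583e-08
Welch SE (unpooled) = sqrt(s_r^2/n_r + s_c^2/n_c) = sqrt(3.976e-09 + 6.98958e-09) = sqrt(1.09656e-08) = 0.000104717
|mean_r - mean_c| = 0.0030135
t = 0.0030135 / 0.000104717 = 28.78

28.78


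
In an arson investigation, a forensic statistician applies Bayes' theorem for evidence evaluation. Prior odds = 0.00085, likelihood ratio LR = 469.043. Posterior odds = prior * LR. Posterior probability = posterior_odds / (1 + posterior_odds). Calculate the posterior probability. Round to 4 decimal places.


Bayesian evidence evaluation:
Posterior odds = prior_odds * LR = 0.00085 * 469.043 = 0.3986865
Posterior probability = posterior_odds / (1 + posterior_odds)
= 0.3986865 / (1 + 0.3986865)
= 0.3986865 / 1.3986865
= 0.2850

0.2850


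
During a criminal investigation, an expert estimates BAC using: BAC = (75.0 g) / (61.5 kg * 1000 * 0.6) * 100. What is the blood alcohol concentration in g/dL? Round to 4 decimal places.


Applying the Widmark formula:
BAC = (dose_g / (body_wt * 1000 * r)) * 100
Denominator = 61.5 * 1000 * 0.6 = 36900
BAC = (75.0 / 36900) * 100
BAC = 0.2033 g/dL

0.2033


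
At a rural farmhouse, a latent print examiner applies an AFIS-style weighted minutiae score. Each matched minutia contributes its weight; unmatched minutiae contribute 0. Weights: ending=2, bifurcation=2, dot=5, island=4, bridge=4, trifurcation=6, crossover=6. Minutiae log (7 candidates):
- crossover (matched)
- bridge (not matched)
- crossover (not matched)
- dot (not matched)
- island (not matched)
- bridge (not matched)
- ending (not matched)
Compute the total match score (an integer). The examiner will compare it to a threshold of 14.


Weighted minutiae match score:
  crossover: matched, +6 (running total 6)
  bridge: not matched, +0
  crossover: not matched, +0
  dot: not matched, +0
  island: not matched, +0
  bridge: not matched, +0
  ending: not matched, +0
Total score = 6
Threshold = 14; verdict = inconclusive

6


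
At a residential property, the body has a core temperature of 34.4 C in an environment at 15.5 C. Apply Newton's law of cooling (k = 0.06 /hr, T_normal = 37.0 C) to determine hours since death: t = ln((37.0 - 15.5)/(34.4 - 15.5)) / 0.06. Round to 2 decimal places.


Using Newton's law of cooling:
t = ln((T_normal - T_ambient) / (T_body - T_ambient)) / k
T_normal - T_ambient = 21.5
T_body - T_ambient = 18.9
Ratio = 1.137566
ln(ratio) = 0.128891
t = 0.128891 / 0.06 = 2.15 hours

2.15


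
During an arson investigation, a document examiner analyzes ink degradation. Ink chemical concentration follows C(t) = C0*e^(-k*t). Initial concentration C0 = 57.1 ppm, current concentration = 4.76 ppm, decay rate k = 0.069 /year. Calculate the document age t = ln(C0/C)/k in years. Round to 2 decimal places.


Document age estimation:
C0/C = 57.1 / 4.76 = 11.995798
ln(C0/C) = 2.484556
t = 2.484556 / 0.069 = 36.01 years

36.01


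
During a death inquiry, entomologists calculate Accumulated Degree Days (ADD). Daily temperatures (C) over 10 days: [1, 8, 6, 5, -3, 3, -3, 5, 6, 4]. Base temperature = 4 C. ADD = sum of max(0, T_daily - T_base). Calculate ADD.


Computing ADD day by day:
Day 1: max(0, 1 - 4) = 0
Day 2: max(0, 8 - 4) = 4
Day 3: max(0, 6 - 4) = 2
Day 4: max(0, 5 - 4) = 1
Day 5: max(0, -3 - 4) = 0
Day 6: max(0, 3 - 4) = 0
Day 7: max(0, -3 - 4) = 0
Day 8: max(0, 5 - 4) = 1
Day 9: max(0, 6 - 4) = 2
Day 10: max(0, 4 - 4) = 0
Total ADD = 10

10


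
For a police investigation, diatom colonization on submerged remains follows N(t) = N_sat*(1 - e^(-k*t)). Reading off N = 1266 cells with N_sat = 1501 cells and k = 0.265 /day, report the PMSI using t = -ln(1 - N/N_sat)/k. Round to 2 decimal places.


PMSI from diatom colonization curve:
N / N_sat = 1266 / 1501 = 0.843438
1 - N/N_sat = 0.156562
ln(1 - N/N_sat) = -1.854303
t = -ln(1 - N/N_sat) / k = -(-1.854303) / 0.265 = 7.00 days

7.00


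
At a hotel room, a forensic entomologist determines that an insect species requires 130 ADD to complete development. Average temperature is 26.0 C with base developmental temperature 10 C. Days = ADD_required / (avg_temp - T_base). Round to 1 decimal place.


Insect development time:
Effective temperature = avg_temp - T_base = 26.0 - 10 = 16.0 C
Days = ADD / effective_temp = 130 / 16.0 = 8.1 days

8.1


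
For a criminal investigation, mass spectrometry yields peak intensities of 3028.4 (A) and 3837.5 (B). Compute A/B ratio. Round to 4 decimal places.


Spectral peak ratio:
Peak A = 3028.4 counts
Peak B = 3837.5 counts
Ratio = 3028.4 / 3837.5 = 0.7892

0.7892


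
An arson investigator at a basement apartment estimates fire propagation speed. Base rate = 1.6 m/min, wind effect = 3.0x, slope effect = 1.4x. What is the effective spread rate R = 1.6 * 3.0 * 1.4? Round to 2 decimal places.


Fire spread rate calculation:
R = R0 * wind_factor * slope_factor
= 1.6 * 3.0 * 1.4
= 4.8 * 1.4
= 6.72 m/min

6.72


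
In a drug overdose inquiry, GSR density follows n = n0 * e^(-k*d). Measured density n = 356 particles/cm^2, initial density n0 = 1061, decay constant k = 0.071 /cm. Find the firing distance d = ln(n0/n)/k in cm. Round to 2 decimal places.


GSR distance calculation:
n0/n = 1061 / 356 = 2.980337
ln(n0/n) = 1.092036
d = 1.092036 / 0.071 = 15.38 cm

15.38


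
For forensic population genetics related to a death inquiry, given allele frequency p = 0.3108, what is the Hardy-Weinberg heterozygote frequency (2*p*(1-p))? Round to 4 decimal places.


Hardy-Weinberg heterozygote frequency:
q = 1 - p = 1 - 0.3108 = 0.6892
2pq = 2 * 0.3108 * 0.6892 = 0.4284

0.4284


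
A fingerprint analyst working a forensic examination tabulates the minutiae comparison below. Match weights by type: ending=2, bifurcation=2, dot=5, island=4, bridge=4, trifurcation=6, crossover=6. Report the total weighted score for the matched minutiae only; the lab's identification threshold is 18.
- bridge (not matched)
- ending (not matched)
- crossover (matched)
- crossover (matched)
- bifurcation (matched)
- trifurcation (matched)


Weighted minutiae match score:
  bridge: not matched, +0
  ending: not matched, +0
  crossover: matched, +6 (running total 6)
  crossover: matched, +6 (running total 12)
  bifurcation: matched, +2 (running total 14)
  trifurcation: matched, +6 (running total 20)
Total score = 20
Threshold = 18; verdict = identification

20


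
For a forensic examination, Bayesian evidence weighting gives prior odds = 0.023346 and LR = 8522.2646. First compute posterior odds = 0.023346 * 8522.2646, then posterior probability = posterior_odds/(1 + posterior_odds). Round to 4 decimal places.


Bayesian evidence evaluation:
Posterior odds = prior_odds * LR = 0.023346 * 8522.2646 = 198.9608
Posterior probability = posterior_odds / (1 + posterior_odds)
= 198.9608 / (1 + 198.9608)
= 198.9608 / 199.9608
= 0.9950

0.9950


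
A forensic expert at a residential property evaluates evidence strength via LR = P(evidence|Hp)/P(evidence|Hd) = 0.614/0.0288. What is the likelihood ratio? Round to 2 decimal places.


Likelihood ratio calculation:
LR = P(E|Hp) / P(E|Hd)
LR = 0.614 / 0.0288
LR = 21.32

21.32


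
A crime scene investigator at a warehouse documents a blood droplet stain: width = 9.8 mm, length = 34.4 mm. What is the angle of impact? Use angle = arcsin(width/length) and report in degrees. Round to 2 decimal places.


Blood spatter impact angle calculation:
width / length = 9.8 / 34.4 = 0.284884
angle = arcsin(0.284884)
angle = 16.55 degrees

16.55


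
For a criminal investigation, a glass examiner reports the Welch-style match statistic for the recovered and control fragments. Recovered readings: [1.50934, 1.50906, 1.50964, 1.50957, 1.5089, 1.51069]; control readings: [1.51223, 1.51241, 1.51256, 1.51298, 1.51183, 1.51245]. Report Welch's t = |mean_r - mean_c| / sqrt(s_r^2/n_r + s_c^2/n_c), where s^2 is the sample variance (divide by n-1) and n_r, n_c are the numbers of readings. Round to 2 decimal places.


Welch's t-criterion for glass RI comparison:
Recovered mean = sum / n_r = 9.0572 / 6 = 1.5095333
Control mean = sum / n_c = 9.07446 / 6 = 1.51241
Recovered sample variance s_r^2 = 4.02627e-07
Control sample variance s_c^2 = 1.4356e-07
Welch SE (unpooled) = sqrt(s_r^2/n_r + s_c^2/n_c) = sqrt(6.71044e-08 + 2.39267e-08) = sqrt(9.10311e-08) = 0.000301714
|mean_r - mean_c| = 0.00287667
t = 0.00287667 / 0.000301714 = 9.53

9.53


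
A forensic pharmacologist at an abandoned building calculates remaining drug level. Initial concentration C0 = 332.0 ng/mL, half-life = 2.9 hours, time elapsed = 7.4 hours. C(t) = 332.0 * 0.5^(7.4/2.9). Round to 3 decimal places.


Drug concentration decay:
Number of half-lives = t / t_half = 7.4 / 2.9 = 2.551724
Decay factor = 0.5^2.551724 = 0.1705511
C(t) = 332.0 * 0.1705511 = 56.623 ng/mL

56.623


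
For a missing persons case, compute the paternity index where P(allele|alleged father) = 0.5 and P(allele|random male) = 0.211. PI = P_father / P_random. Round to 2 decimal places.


Paternity Index calculation:
PI = P(allele|father) / P(allele|random)
PI = 0.5 / 0.211
PI = 2.37

2.37


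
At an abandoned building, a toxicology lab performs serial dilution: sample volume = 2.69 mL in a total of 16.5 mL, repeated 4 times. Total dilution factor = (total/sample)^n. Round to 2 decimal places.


Dilution factor calculation:
Single dilution = V_total / V_sample = 16.5 / 2.69 ≈ 6.133829
Number of dilutions = 4
Total DF = (16.5 / 2.69)^4 (full precision, rounded at the end) = 1415.55

1415.55


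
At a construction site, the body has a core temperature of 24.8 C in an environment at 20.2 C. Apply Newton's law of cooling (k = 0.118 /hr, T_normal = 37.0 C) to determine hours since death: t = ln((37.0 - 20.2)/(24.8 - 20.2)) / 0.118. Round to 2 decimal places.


Using Newton's law of cooling:
t = ln((T_normal - T_ambient) / (T_body - T_ambient)) / k
T_normal - T_ambient = 16.8
T_body - T_ambient = 4.6
Ratio = 3.652174
ln(ratio) = 1.295323
t = 1.295323 / 0.118 = 10.98 hours

10.98


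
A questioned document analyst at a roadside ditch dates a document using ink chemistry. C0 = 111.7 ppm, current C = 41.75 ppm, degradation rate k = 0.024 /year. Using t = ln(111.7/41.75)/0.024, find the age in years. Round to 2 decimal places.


Document age estimation:
C0/C = 111.7 / 41.75 = 2.675449
ln(C0/C) = 0.984117
t = 0.984117 / 0.024 = 41.00 years

41.00


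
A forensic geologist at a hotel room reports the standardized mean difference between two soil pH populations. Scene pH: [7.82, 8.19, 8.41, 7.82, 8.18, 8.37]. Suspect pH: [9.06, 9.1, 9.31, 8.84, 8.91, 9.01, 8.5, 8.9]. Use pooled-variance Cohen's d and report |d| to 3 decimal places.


Pooled-variance Cohen's d for soil pH comparison:
Scene mean = 48.79 / 6 = 8.131667
Suspect mean = 71.63 / 8 = 8.95375
Scene sample variance s_s^2 = 0.066857
Suspect sample variance s_c^2 = 0.055198
Pooled variance = ((n_s-1)*s_s^2 + (n_c-1)*s_c^2) / (n_s + n_c - 2) = 0.060056
Pooled SD = sqrt(0.060056) = 0.245063
Mean difference = -0.822083
|d| = |-0.822083| / 0.245063 = 3.355

3.355


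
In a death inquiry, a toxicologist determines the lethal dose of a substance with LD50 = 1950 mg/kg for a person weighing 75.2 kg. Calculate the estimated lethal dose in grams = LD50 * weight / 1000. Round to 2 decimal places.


Lethal dose calculation:
Lethal dose = LD50 * body_weight / 1000
= 1950 * 75.2 / 1000
= 146640 / 1000
= 146.64 g

146.64


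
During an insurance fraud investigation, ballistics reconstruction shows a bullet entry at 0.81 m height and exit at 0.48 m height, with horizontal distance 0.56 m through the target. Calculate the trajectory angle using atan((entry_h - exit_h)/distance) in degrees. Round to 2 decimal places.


Bullet trajectory angle:
Height difference = 0.81 - 0.48 = 0.33 m
angle = atan(0.33 / 0.56)
angle = atan(0.589286)
angle = 30.51 degrees

30.51


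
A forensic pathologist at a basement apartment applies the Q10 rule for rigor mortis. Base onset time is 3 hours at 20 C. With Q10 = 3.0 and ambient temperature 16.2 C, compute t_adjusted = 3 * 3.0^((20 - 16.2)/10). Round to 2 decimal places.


Rigor mortis time adjustment:
Exponent = (T_ref - T_actual) / 10 = (20 - 16.2) / 10 = 0.38
Q10 factor = 3.0^0.38 = 1.51812
t_adjusted = 3 * 1.51812 = 4.55 hours

4.55


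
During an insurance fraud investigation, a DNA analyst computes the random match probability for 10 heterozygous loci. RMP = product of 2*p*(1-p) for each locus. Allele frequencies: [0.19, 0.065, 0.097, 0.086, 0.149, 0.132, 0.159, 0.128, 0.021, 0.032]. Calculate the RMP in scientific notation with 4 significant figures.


Computing RMP for 10 loci:
Locus 1: 2 * 0.19 * 0.81 = 0.3078
Locus 2: 2 * 0.065 * 0.935 = 0.12155
Locus 3: 2 * 0.097 * 0.903 = 0.175182
Locus 4: 2 * 0.086 * 0.914 = 0.157208
Locus 5: 2 * 0.149 * 0.851 = 0.253598
Locus 6: 2 * 0.132 * 0.868 = 0.229152
Locus 7: 2 * 0.159 * 0.841 = 0.267438
Locus 8: 2 * 0.128 * 0.872 = 0.223232
Locus 9: 2 * 0.021 * 0.979 = 0.041118
Locus 10: 2 * 0.032 * 0.968 = 0.061952
RMP = 9.106e-09

9.106e-09


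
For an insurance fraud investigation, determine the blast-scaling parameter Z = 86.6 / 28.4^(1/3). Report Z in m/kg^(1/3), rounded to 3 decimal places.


Scaled distance calculation:
W^(1/3) = 28.4^(1/3) = 3.050981
Z = R / W^(1/3) = 86.6 / 3.050981
Z = 28.384 m/kg^(1/3)

28.384


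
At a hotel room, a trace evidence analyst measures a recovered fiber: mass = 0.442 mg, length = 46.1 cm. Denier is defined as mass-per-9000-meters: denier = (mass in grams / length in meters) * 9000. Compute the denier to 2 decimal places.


Denier calculation:
Mass in grams = 0.442 mg / 1000 = 0.000442 g
Length in meters = 46.1 cm / 100 = 0.461 m
Linear density = mass / length = 0.000442 / 0.461 = 0.00095879 g/m
Denier = (g/m) * 9000 = 0.00095879 * 9000 = 8.63

8.63


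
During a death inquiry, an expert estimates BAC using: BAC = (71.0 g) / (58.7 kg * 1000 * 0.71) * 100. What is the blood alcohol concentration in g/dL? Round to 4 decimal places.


Applying the Widmark formula:
BAC = (dose_g / (body_wt * 1000 * r)) * 100
Denominator = 58.7 * 1000 * 0.71 = 41677
BAC = (71.0 / 41677) * 100
BAC = 0.1704 g/dL

0.1704


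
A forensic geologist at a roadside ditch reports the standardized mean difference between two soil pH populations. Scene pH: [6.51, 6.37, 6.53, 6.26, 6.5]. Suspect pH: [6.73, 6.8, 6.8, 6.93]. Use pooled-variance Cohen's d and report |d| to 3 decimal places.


Pooled-variance Cohen's d for soil pH comparison:
Scene mean = 32.17 / 5 = 6.434
Suspect mean = 27.26 / 4 = 6.815
Scene sample variance s_s^2 = 0.01343
Suspect sample variance s_c^2 = 0.006967
Pooled variance = ((n_s-1)*s_s^2 + (n_c-1)*s_c^2) / (n_s + n_c - 2) = 0.01066
Pooled SD = sqrt(0.01066) = 0.103247
Mean difference = -0.381
|d| = |-0.381| / 0.103247 = 3.690

3.690


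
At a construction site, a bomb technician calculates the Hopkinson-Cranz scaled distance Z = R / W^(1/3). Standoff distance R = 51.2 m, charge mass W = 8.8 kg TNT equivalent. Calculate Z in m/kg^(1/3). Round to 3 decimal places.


Scaled distance calculation:
W^(1/3) = 8.8^(1/3) = 2.06456
Z = R / W^(1/3) = 51.2 / 2.06456
Z = 24.799 m/kg^(1/3)

24.799


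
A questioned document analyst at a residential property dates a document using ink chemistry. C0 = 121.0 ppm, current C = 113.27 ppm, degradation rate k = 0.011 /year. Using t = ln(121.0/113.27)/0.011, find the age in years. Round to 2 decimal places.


Document age estimation:
C0/C = 121.0 / 113.27 = 1.068244
ln(C0/C) = 0.066016
t = 0.066016 / 0.011 = 6.00 years

6.00


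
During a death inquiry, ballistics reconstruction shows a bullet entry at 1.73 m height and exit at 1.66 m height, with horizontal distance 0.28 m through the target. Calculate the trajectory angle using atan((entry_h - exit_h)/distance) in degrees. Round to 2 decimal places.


Bullet trajectory angle:
Height difference = 1.73 - 1.66 = 0.07 m
angle = atan(0.07 / 0.28)
angle = atan(0.25)
angle = 14.04 degrees

14.04


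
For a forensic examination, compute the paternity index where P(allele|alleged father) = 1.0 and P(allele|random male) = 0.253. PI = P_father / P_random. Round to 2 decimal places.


Paternity Index calculation:
PI = P(allele|father) / P(allele|random)
PI = 1.0 / 0.253
PI = 3.95

3.95


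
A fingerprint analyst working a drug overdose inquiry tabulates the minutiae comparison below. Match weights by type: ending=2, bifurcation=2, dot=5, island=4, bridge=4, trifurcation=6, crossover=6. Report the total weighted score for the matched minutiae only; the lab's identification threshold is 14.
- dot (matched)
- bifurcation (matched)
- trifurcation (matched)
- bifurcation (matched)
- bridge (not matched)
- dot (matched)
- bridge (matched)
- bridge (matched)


Weighted minutiae match score:
  dot: matched, +5 (running total 5)
  bifurcation: matched, +2 (running total 7)
  trifurcation: matched, +6 (running total 13)
  bifurcation: matched, +2 (running total 15)
  bridge: not matched, +0
  dot: matched, +5 (running total 20)
  bridge: matched, +4 (running total 24)
  bridge: matched, +4 (running total 28)
Total score = 28
Threshold = 14; verdict = identification

28


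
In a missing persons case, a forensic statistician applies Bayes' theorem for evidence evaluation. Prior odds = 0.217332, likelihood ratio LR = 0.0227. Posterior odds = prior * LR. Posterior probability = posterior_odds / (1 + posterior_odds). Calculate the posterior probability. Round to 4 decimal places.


Bayesian evidence evaluation:
Posterior odds = prior_odds * LR = 0.217332 * 0.0227 = 0.004933436
Posterior probability = posterior_odds / (1 + posterior_odds)
= 0.004933436 / (1 + 0.004933436)
= 0.004933436 / 1.004933436
= 0.0049

0.0049


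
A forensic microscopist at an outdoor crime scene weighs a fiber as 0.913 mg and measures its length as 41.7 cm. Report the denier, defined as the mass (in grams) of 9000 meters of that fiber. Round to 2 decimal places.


Denier calculation:
Mass in grams = 0.913 mg / 1000 = 0.000913 g
Length in meters = 41.7 cm / 100 = 0.417 m
Linear density = mass / length = 0.000913 / 0.417 = 0.00218945 g/m
Denier = (g/m) * 9000 = 0.00218945 * 9000 = 19.71

19.71


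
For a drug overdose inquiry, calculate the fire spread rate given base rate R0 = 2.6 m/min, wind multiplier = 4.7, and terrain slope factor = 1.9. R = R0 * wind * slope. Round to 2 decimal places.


Fire spread rate calculation:
R = R0 * wind_factor * slope_factor
= 2.6 * 4.7 * 1.9
= 12.22 * 1.9
= 23.22 m/min

23.22


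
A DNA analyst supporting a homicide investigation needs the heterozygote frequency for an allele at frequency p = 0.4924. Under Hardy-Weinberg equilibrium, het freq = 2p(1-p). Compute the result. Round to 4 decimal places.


Hardy-Weinberg heterozygote frequency:
q = 1 - p = 1 - 0.4924 = 0.5076
2pq = 2 * 0.4924 * 0.5076 = 0.4999

0.4999


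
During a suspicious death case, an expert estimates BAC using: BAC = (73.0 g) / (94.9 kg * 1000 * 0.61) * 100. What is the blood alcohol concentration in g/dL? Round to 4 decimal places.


Applying the Widmark formula:
BAC = (dose_g / (body_wt * 1000 * r)) * 100
Denominator = 94.9 * 1000 * 0.61 = 57889
BAC = (73.0 / 57889) * 100
BAC = 0.1261 g/dL

0.1261


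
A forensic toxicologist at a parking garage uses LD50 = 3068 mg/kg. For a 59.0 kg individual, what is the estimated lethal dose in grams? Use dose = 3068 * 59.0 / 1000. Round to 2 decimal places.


Lethal dose calculation:
Lethal dose = LD50 * body_weight / 1000
= 3068 * 59.0 / 1000
= 181012 / 1000
= 181.01 g

181.01


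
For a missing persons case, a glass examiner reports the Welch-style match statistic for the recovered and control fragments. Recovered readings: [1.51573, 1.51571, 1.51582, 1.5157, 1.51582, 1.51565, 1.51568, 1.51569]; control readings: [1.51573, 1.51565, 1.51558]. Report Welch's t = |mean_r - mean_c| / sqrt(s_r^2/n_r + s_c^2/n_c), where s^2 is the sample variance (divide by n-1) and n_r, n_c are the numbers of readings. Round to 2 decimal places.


Welch's t-criterion for glass RI comparison:
Recovered mean = sum / n_r = 12.1258 / 8 = 1.515725
Control mean = sum / n_c = 4.54696 / 3 = 1.5156533
Recovered sample variance s_r^2 = 3.97143e-09
Control sample variance s_c^2 = 5.63333e-09
Welch SE (unpooled) = sqrt(s_r^2/n_r + s_c^2/n_c) = sqrt(4.96429e-10 + 1.87778e-09) = sqrt(2.37421e-09) = 4.87259e-05
|mean_r - mean_c| = 7.16667e-05
t = 7.16667e-05 / 4.87259e-05 = 1.47

1.47
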